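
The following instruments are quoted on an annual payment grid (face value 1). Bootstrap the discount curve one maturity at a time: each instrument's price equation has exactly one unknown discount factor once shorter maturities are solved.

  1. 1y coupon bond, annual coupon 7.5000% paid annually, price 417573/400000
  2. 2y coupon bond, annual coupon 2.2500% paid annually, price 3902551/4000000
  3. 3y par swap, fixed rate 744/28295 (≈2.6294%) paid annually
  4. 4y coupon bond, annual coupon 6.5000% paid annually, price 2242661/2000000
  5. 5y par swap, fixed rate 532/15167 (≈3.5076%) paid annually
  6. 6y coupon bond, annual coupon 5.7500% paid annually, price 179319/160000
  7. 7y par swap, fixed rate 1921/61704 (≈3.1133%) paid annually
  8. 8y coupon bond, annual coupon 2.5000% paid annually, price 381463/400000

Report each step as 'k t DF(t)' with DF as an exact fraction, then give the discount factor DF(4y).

step 1 [1y] bond c/1=3/40: DF=(417573/400000 − 3/40·(0))/(1+3/40) = 9711/10000 ≈ 0.971100
step 2 [2y] bond c/1=9/400: DF=(3902551/4000000 − 9/400·(0.971100))/(1+9/400) = 583/625 ≈ 0.932800
step 3 [3y] swap r/1=744/28295: DF=(1 − 744/28295·(0.971100+0.932800))/(1+744/28295) = 1157/1250 ≈ 0.925600
step 4 [4y] bond c/1=13/200: DF=(2242661/2000000 − 13/200·(0.971100+0.932800+0.925600))/(1+13/200) = 4401/5000 ≈ 0.880200
step 5 [5y] swap r/1=532/15167: DF=(1 − 532/15167·(0.971100+0.932800+0.925600+0.880200))/(1+532/15167) = 2101/2500 ≈ 0.840400
step 6 [6y] bond c/1=23/400: DF=(179319/160000 − 23/400·(0.971100+0.932800+0.925600+0.880200+0.840400))/(1+23/400) = 2031/2500 ≈ 0.812400
step 7 [7y] swap r/1=1921/61704: DF=(1 − 1921/61704·(0.971100+0.932800+0.925600+0.880200+0.840400+0.812400))/(1+1921/61704) = 8079/10000 ≈ 0.807900
step 8 [8y] bond c/1=1/40: DF=(381463/400000 − 1/40·(0.971100+0.932800+0.925600+0.880200+0.840400+0.812400+0.807900))/(1+1/40) = 7799/10000 ≈ 0.779900

1 1 9711/10000
2 2 583/625
3 3 1157/1250
4 4 4401/5000
5 5 2101/2500
6 6 2031/2500
7 7 8079/10000
8 8 7799/10000
DF(4y) = 4401/5000 ≈ 0.880200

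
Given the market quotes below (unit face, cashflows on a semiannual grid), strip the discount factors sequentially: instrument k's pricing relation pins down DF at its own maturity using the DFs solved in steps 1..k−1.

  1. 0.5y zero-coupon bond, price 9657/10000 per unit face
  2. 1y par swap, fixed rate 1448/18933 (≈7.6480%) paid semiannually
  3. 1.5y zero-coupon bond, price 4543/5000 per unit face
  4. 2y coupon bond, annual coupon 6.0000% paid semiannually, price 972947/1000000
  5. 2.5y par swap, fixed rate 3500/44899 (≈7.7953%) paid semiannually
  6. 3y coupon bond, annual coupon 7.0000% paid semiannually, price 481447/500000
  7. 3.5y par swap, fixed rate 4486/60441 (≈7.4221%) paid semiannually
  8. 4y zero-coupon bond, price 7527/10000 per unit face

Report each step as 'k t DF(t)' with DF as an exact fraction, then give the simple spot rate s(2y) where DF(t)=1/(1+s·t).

1 1/2 9657/10000
2 1 2319/2500
3 3/2 4543/5000
4 2 863/1000
5 5/2 33/40
6 3 1557/2000
7 7/2 7757/10000
8 4 7527/10000
s(2y) = (1/(863/1000) − 1)/(2) = 137/1726 ≈ 7.9374%

step 1 [0.5y] zero: DF = P = 9657/10000 ≈ 0.965700
step 2 [1y] swap r/2=724/18933: DF=(1 − 724/18933·(0.965700))/(1+724/18933) = 2319/2500 ≈ 0.927600
step 3 [1.5y] zero: DF = P = 4543/5000 ≈ 0.908600
step 4 [2y] bond c/2=3/100: DF=(972947/1000000 − 3/100·(0.965700+0.927600+0.908600))/(1+3/100) = 863/1000 ≈ 0.863000
step 5 [2.5y] swap r/2=1750/44899: DF=(1 − 1750/44899·(0.965700+0.927600+0.908600+0.863000))/(1+1750/44899) = 33/40 ≈ 0.825000
step 6 [3y] bond c/2=7/200: DF=(481447/500000 − 7/200·(0.965700+0.927600+0.908600+0.863000+0.825000))/(1+7/200) = 1557/2000 ≈ 0.778500
step 7 [3.5y] swap r/2=2243/60441: DF=(1 − 2243/60441·(0.965700+0.927600+0.908600+0.863000+0.825000+0.778500))/(1+2243/60441) = 7757/10000 ≈ 0.775700
step 8 [4y] zero: DF = P = 7527/10000 ≈ 0.752700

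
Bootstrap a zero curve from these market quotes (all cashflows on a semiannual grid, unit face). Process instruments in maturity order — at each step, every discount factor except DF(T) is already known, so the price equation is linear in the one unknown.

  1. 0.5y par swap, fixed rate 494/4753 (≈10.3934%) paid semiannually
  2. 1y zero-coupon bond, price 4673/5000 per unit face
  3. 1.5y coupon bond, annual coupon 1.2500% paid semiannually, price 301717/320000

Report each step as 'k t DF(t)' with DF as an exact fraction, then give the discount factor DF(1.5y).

1 1/2 4753/5000
2 1 4673/5000
3 3/2 9253/10000
DF(1.5y) = 9253/10000 ≈ 0.925300

step 1 [0.5y] swap r/2=247/4753: DF=(1 − 247/4753·(0))/(1+247/4753) = 4753/5000 ≈ 0.950600
step 2 [1y] zero: DF = P = 4673/5000 ≈ 0.934600
step 3 [1.5y] bond c/2=1/160: DF=(301717/320000 − 1/160·(0.950600+0.934600))/(1+1/160) = 9253/10000 ≈ 0.925300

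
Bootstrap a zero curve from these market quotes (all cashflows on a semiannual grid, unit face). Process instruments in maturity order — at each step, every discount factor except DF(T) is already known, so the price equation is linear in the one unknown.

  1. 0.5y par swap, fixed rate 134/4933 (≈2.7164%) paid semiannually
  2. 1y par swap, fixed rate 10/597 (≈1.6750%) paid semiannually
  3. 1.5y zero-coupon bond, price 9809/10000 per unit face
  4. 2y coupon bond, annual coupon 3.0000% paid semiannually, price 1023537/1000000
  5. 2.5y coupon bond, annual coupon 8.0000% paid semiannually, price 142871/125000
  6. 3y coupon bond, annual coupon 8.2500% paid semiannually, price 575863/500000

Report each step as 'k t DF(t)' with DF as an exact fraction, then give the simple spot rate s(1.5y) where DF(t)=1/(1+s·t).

step 1 [0.5y] swap r/2=67/4933: DF=(1 − 67/4933·(0))/(1+67/4933) = 4933/5000 ≈ 0.986600
step 2 [1y] swap r/2=5/597: DF=(1 − 5/597·(0.986600))/(1+5/597) = 1967/2000 ≈ 0.983500
step 3 [1.5y] zero: DF = P = 9809/10000 ≈ 0.980900
step 4 [2y] bond c/2=3/200: DF=(1023537/1000000 − 3/200·(0.986600+0.983500+0.980900))/(1+3/200) = 603/625 ≈ 0.964800
step 5 [2.5y] bond c/2=1/25: DF=(142871/125000 − 1/25·(0.986600+0.983500+0.980900+0.964800))/(1+1/25) = 2371/2500 ≈ 0.948400
step 6 [3y] bond c/2=33/800: DF=(575863/500000 − 33/800·(0.986600+0.983500+0.980900+0.964800+0.948400))/(1+33/800) = 4567/5000 ≈ 0.913400

1 1/2 4933/5000
2 1 1967/2000
3 3/2 9809/10000
4 2 603/625
5 5/2 2371/2500
6 3 4567/5000
s(1.5y) = (1/(9809/10000) − 1)/(3/2) = 382/29427 ≈ 1.2981%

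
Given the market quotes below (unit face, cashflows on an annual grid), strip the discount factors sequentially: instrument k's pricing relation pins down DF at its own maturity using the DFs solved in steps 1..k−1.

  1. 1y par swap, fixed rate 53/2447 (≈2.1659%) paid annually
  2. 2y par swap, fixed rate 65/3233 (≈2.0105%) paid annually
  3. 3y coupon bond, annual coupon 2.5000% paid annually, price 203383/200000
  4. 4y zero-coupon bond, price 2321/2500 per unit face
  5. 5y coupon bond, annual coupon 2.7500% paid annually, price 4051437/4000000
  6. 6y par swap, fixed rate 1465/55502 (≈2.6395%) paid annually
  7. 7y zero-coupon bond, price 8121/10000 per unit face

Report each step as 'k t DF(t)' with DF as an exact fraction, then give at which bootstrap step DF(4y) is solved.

1 1 2447/2500
2 2 961/1000
3 3 1181/1250
4 4 2321/2500
5 5 8837/10000
6 6 1707/2000
7 7 8121/10000
DF(4y) is solved at step 4

step 1 [1y] swap r/1=53/2447: DF=(1 − 53/2447·(0))/(1+53/2447) = 2447/2500 ≈ 0.978800
step 2 [2y] swap r/1=65/3233: DF=(1 − 65/3233·(0.978800))/(1+65/3233) = 961/1000 ≈ 0.961000
step 3 [3y] bond c/1=1/40: DF=(203383/200000 − 1/40·(0.978800+0.961000))/(1+1/40) = 1181/1250 ≈ 0.944800
step 4 [4y] zero: DF = P = 2321/2500 ≈ 0.928400
step 5 [5y] bond c/1=11/400: DF=(4051437/4000000 − 11/400·(0.978800+0.961000+0.944800+0.928400))/(1+11/400) = 8837/10000 ≈ 0.883700
step 6 [6y] swap r/1=1465/55502: DF=(1 − 1465/55502·(0.978800+0.961000+0.944800+0.928400+0.883700))/(1+1465/55502) = 1707/2000 ≈ 0.853500
step 7 [7y] zero: DF = P = 8121/10000 ≈ 0.812100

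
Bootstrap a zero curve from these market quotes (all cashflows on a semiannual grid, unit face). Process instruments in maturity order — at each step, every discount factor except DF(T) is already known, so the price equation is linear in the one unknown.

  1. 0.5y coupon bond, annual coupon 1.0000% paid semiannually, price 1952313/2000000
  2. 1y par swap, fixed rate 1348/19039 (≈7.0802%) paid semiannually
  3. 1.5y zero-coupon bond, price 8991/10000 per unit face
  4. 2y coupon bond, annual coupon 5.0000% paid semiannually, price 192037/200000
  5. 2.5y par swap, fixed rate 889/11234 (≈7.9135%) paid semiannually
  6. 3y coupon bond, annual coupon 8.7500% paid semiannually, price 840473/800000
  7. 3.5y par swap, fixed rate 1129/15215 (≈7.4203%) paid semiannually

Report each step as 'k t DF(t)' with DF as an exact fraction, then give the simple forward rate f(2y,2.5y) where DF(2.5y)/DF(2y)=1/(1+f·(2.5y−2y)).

1 1/2 9713/10000
2 1 4663/5000
3 3/2 8991/10000
4 2 2171/2500
5 5/2 4111/5000
6 3 4091/5000
7 7/2 3871/5000
f(2y,2.5y) = ((2171/2500)/(4111/5000) − 1)/(1/2) = 462/4111 ≈ 11.2381%

step 1 [0.5y] bond c/2=1/200: DF=(1952313/2000000 − 1/200·(0))/(1+1/200) = 9713/10000 ≈ 0.971300
step 2 [1y] swap r/2=674/19039: DF=(1 − 674/19039·(0.971300))/(1+674/19039) = 4663/5000 ≈ 0.932600
step 3 [1.5y] zero: DF = P = 8991/10000 ≈ 0.899100
step 4 [2y] bond c/2=1/40: DF=(192037/200000 − 1/40·(0.971300+0.932600+0.899100))/(1+1/40) = 2171/2500 ≈ 0.868400
step 5 [2.5y] swap r/2=889/22468: DF=(1 − 889/22468·(0.971300+0.932600+0.899100+0.868400))/(1+889/22468) = 4111/5000 ≈ 0.822200
step 6 [3y] bond c/2=7/160: DF=(840473/800000 − 7/160·(0.971300+0.932600+0.899100+0.868400+0.822200))/(1+7/160) = 4091/5000 ≈ 0.818200
step 7 [3.5y] swap r/2=1129/30430: DF=(1 − 1129/30430·(0.971300+0.932600+0.899100+0.868400+0.822200+0.818200))/(1+1129/30430) = 3871/5000 ≈ 0.774200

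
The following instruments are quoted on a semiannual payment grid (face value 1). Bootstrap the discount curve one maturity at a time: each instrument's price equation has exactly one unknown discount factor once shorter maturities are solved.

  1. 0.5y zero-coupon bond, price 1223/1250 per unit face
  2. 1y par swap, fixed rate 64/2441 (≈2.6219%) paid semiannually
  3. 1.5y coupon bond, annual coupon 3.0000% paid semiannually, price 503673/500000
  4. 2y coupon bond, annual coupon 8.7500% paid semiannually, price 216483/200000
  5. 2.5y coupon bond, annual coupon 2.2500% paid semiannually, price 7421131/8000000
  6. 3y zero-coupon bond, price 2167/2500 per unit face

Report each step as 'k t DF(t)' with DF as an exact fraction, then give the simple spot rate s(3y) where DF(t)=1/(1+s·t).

step 1 [0.5y] zero: DF = P = 1223/1250 ≈ 0.978400
step 2 [1y] swap r/2=32/2441: DF=(1 − 32/2441·(0.978400))/(1+32/2441) = 609/625 ≈ 0.974400
step 3 [1.5y] bond c/2=3/200: DF=(503673/500000 − 3/200·(0.978400+0.974400))/(1+3/200) = 2409/2500 ≈ 0.963600
step 4 [2y] bond c/2=7/160: DF=(216483/200000 − 7/160·(0.978400+0.974400+0.963600))/(1+7/160) = 2287/2500 ≈ 0.914800
step 5 [2.5y] bond c/2=9/800: DF=(7421131/8000000 − 9/800·(0.978400+0.974400+0.963600+0.914800))/(1+9/800) = 8747/10000 ≈ 0.874700
step 6 [3y] zero: DF = P = 2167/2500 ≈ 0.866800

1 1/2 1223/1250
2 1 609/625
3 3/2 2409/2500
4 2 2287/2500
5 5/2 8747/10000
6 3 2167/2500
s(3y) = (1/(2167/2500) − 1)/(3) = 111/2167 ≈ 5.1223%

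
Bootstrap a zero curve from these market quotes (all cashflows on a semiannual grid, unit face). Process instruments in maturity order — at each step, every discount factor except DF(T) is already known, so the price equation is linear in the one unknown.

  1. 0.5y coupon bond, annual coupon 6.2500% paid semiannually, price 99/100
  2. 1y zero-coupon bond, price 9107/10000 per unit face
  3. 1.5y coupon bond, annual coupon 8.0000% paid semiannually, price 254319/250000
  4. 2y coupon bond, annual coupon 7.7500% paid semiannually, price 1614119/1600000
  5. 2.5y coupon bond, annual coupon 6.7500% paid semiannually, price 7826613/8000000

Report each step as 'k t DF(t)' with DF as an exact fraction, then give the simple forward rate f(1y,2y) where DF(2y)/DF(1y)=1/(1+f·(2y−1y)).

1 1/2 24/25
2 1 9107/10000
3 3/2 4531/5000
4 2 2169/2500
5 5/2 4137/5000
f(1y,2y) = ((9107/10000)/(2169/2500) − 1)/(1) = 431/8676 ≈ 4.9677%

step 1 [0.5y] bond c/2=1/32: DF=(99/100 − 1/32·(0))/(1+1/32) = 24/25 ≈ 0.960000
step 2 [1y] zero: DF = P = 9107/10000 ≈ 0.910700
step 3 [1.5y] bond c/2=1/25: DF=(254319/250000 − 1/25·(0.960000+0.910700))/(1+1/25) = 4531/5000 ≈ 0.906200
step 4 [2y] bond c/2=31/800: DF=(1614119/1600000 − 31/800·(0.960000+0.910700+0.906200))/(1+31/800) = 2169/2500 ≈ 0.867600
step 5 [2.5y] bond c/2=27/800: DF=(7826613/8000000 − 27/800·(0.960000+0.910700+0.906200+0.867600))/(1+27/800) = 4137/5000 ≈ 0.827400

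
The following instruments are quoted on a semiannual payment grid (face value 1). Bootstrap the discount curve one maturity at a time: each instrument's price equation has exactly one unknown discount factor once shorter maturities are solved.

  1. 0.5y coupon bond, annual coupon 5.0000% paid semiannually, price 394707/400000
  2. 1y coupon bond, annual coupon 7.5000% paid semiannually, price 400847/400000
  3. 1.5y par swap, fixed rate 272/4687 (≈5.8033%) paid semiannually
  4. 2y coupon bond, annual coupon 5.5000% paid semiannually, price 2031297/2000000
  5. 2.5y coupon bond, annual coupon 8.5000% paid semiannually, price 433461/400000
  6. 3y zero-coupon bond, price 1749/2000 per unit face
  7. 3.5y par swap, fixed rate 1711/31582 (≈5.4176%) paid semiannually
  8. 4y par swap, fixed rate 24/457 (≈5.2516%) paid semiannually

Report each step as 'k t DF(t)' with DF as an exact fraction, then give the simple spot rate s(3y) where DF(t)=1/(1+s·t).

step 1 [0.5y] bond c/2=1/40: DF=(394707/400000 − 1/40·(0))/(1+1/40) = 9627/10000 ≈ 0.962700
step 2 [1y] bond c/2=3/80: DF=(400847/400000 − 3/80·(0.962700))/(1+3/80) = 9311/10000 ≈ 0.931100
step 3 [1.5y] swap r/2=136/4687: DF=(1 − 136/4687·(0.962700+0.931100))/(1+136/4687) = 574/625 ≈ 0.918400
step 4 [2y] bond c/2=11/400: DF=(2031297/2000000 − 11/400·(0.962700+0.931100+0.918400))/(1+11/400) = 2283/2500 ≈ 0.913200
step 5 [2.5y] bond c/2=17/400: DF=(433461/400000 − 17/400·(0.962700+0.931100+0.918400+0.913200))/(1+17/400) = 2219/2500 ≈ 0.887600
step 6 [3y] zero: DF = P = 1749/2000 ≈ 0.874500
step 7 [3.5y] swap r/2=1711/63164: DF=(1 − 1711/63164·(0.962700+0.931100+0.918400+0.913200+0.887600+0.874500))/(1+1711/63164) = 8289/10000 ≈ 0.828900
step 8 [4y] swap r/2=12/457: DF=(1 − 12/457·(0.962700+0.931100+0.918400+0.913200+0.887600+0.874500+0.828900))/(1+12/457) = 508/625 ≈ 0.812800

1 1/2 9627/10000
2 1 9311/10000
3 3/2 574/625
4 2 2283/2500
5 5/2 2219/2500
6 3 1749/2000
7 7/2 8289/10000
8 4 508/625
s(3y) = (1/(1749/2000) − 1)/(3) = 251/5247 ≈ 4.7837%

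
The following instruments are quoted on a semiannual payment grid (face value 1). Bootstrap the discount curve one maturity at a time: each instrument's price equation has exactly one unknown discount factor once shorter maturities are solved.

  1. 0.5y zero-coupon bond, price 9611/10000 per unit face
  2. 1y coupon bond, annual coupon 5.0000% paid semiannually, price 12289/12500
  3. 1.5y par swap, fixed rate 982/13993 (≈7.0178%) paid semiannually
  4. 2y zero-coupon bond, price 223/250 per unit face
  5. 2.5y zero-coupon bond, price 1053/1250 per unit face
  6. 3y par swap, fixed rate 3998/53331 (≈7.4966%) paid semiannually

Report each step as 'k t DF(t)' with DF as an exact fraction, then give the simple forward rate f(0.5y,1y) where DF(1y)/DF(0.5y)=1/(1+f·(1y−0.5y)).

step 1 [0.5y] zero: DF = P = 9611/10000 ≈ 0.961100
step 2 [1y] bond c/2=1/40: DF=(12289/12500 − 1/40·(0.961100))/(1+1/40) = 9357/10000 ≈ 0.935700
step 3 [1.5y] swap r/2=491/13993: DF=(1 − 491/13993·(0.961100+0.935700))/(1+491/13993) = 4509/5000 ≈ 0.901800
step 4 [2y] zero: DF = P = 223/250 ≈ 0.892000
step 5 [2.5y] zero: DF = P = 1053/1250 ≈ 0.842400
step 6 [3y] swap r/2=1999/53331: DF=(1 − 1999/53331·(0.961100+0.935700+0.901800+0.892000+0.842400))/(1+1999/53331) = 8001/10000 ≈ 0.800100

1 1/2 9611/10000
2 1 9357/10000
3 3/2 4509/5000
4 2 223/250
5 5/2 1053/1250
6 3 8001/10000
f(0.5y,1y) = ((9611/10000)/(9357/10000) − 1)/(1/2) = 508/9357 ≈ 5.4291%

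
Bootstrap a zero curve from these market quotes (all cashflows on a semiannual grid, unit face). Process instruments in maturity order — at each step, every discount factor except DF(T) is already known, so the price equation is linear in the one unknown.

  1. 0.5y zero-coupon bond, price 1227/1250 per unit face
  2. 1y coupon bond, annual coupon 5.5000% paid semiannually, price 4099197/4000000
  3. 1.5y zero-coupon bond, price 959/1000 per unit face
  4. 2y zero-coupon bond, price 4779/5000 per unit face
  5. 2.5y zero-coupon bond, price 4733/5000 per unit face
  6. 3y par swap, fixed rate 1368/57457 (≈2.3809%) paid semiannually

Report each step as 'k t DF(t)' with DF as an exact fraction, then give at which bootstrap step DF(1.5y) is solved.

step 1 [0.5y] zero: DF = P = 1227/1250 ≈ 0.981600
step 2 [1y] bond c/2=11/400: DF=(4099197/4000000 − 11/400·(0.981600))/(1+11/400) = 9711/10000 ≈ 0.971100
step 3 [1.5y] zero: DF = P = 959/1000 ≈ 0.959000
step 4 [2y] zero: DF = P = 4779/5000 ≈ 0.955800
step 5 [2.5y] zero: DF = P = 4733/5000 ≈ 0.946600
step 6 [3y] swap r/2=684/57457: DF=(1 − 684/57457·(0.981600+0.971100+0.959000+0.955800+0.946600))/(1+684/57457) = 2329/2500 ≈ 0.931600

1 1/2 1227/1250
2 1 9711/10000
3 3/2 959/1000
4 2 4779/5000
5 5/2 4733/5000
6 3 2329/2500
DF(1.5y) is solved at step 3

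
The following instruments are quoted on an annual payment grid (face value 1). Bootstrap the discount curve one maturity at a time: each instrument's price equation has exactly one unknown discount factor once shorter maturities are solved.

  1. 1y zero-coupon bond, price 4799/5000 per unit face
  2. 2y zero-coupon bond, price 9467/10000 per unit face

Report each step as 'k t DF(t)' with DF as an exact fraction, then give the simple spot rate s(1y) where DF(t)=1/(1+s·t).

1 1 4799/5000
2 2 9467/10000
s(1y) = (1/(4799/5000) − 1)/(1) = 201/4799 ≈ 4.1884%

step 1 [1y] zero: DF = P = 4799/5000 ≈ 0.959800
step 2 [2y] zero: DF = P = 9467/10000 ≈ 0.946700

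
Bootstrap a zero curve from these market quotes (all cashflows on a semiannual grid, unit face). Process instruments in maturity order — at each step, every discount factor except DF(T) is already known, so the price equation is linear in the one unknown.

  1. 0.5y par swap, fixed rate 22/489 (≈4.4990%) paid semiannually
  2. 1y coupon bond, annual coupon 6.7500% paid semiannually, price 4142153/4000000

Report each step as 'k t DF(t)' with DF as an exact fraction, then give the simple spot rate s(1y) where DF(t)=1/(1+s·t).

step 1 [0.5y] swap r/2=11/489: DF=(1 − 11/489·(0))/(1+11/489) = 489/500 ≈ 0.978000
step 2 [1y] bond c/2=27/800: DF=(4142153/4000000 − 27/800·(0.978000))/(1+27/800) = 4849/5000 ≈ 0.969800

1 1/2 489/500
2 1 4849/5000
s(1y) = (1/(4849/5000) − 1)/(1) = 151/4849 ≈ 3.1140%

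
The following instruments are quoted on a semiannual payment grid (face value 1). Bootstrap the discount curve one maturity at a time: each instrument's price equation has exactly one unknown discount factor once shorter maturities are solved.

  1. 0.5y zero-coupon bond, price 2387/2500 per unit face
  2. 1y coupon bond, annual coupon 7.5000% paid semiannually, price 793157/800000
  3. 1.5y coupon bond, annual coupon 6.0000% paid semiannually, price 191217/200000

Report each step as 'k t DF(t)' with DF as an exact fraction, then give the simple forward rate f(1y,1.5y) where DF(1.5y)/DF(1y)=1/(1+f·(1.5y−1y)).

1 1/2 2387/2500
2 1 9211/10000
3 3/2 546/625
f(1y,1.5y) = ((9211/10000)/(546/625) − 1)/(1/2) = 475/4368 ≈ 10.8745%

step 1 [0.5y] zero: DF = P = 2387/2500 ≈ 0.954800
step 2 [1y] bond c/2=3/80: DF=(793157/800000 − 3/80·(0.954800))/(1+3/80) = 9211/10000 ≈ 0.921100
step 3 [1.5y] bond c/2=3/100: DF=(191217/200000 − 3/100·(0.954800+0.921100))/(1+3/100) = 546/625 ≈ 0.873600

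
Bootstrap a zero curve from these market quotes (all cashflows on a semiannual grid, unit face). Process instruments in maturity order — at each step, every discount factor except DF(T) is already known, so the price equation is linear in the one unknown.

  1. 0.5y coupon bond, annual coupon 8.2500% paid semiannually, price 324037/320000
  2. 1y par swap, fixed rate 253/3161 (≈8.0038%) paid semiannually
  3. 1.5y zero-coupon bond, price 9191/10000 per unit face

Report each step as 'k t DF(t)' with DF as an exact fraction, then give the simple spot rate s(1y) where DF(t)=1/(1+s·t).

step 1 [0.5y] bond c/2=33/800: DF=(324037/320000 − 33/800·(0))/(1+33/800) = 389/400 ≈ 0.972500
step 2 [1y] swap r/2=253/6322: DF=(1 − 253/6322·(0.972500))/(1+253/6322) = 9241/10000 ≈ 0.924100
step 3 [1.5y] zero: DF = P = 9191/10000 ≈ 0.919100

1 1/2 389/400
2 1 9241/10000
3 3/2 9191/10000
s(1y) = (1/(9241/10000) − 1)/(1) = 759/9241 ≈ 8.2134%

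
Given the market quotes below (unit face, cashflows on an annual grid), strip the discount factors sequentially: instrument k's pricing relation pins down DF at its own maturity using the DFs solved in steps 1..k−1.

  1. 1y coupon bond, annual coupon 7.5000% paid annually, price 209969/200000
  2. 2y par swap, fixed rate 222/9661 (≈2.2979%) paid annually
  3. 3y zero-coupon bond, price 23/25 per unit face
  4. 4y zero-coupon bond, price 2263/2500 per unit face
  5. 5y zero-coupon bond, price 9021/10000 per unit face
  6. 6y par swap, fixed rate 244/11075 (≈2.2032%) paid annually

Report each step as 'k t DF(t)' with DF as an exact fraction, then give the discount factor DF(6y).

step 1 [1y] bond c/1=3/40: DF=(209969/200000 − 3/40·(0))/(1+3/40) = 4883/5000 ≈ 0.976600
step 2 [2y] swap r/1=222/9661: DF=(1 − 222/9661·(0.976600))/(1+222/9661) = 2389/2500 ≈ 0.955600
step 3 [3y] zero: DF = P = 23/25 ≈ 0.920000
step 4 [4y] zero: DF = P = 2263/2500 ≈ 0.905200
step 5 [5y] zero: DF = P = 9021/10000 ≈ 0.902100
step 6 [6y] swap r/1=244/11075: DF=(1 − 244/11075·(0.976600+0.955600+0.920000+0.905200+0.902100))/(1+244/11075) = 439/500 ≈ 0.878000

1 1 4883/5000
2 2 2389/2500
3 3 23/25
4 4 2263/2500
5 5 9021/10000
6 6 439/500
DF(6y) = 439/500 ≈ 0.878000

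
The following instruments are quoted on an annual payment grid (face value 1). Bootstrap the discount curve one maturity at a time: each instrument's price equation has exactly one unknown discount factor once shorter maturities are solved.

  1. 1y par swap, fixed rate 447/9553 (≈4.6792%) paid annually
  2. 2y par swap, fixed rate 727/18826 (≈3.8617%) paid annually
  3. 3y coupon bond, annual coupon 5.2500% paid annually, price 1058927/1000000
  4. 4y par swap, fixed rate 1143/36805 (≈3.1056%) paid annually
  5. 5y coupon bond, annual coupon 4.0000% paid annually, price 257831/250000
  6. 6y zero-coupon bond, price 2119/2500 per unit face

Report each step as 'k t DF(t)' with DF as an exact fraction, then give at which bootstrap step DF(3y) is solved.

step 1 [1y] swap r/1=447/9553: DF=(1 − 447/9553·(0))/(1+447/9553) = 9553/10000 ≈ 0.955300
step 2 [2y] swap r/1=727/18826: DF=(1 − 727/18826·(0.955300))/(1+727/18826) = 9273/10000 ≈ 0.927300
step 3 [3y] bond c/1=21/400: DF=(1058927/1000000 − 21/400·(0.955300+0.927300))/(1+21/400) = 4561/5000 ≈ 0.912200
step 4 [4y] swap r/1=1143/36805: DF=(1 − 1143/36805·(0.955300+0.927300+0.912200))/(1+1143/36805) = 8857/10000 ≈ 0.885700
step 5 [5y] bond c/1=1/25: DF=(257831/250000 − 1/25·(0.955300+0.927300+0.912200+0.885700))/(1+1/25) = 8501/10000 ≈ 0.850100
step 6 [6y] zero: DF = P = 2119/2500 ≈ 0.847600

1 1 9553/10000
2 2 9273/10000
3 3 4561/5000
4 4 8857/10000
5 5 8501/10000
6 6 2119/2500
DF(3y) is solved at step 3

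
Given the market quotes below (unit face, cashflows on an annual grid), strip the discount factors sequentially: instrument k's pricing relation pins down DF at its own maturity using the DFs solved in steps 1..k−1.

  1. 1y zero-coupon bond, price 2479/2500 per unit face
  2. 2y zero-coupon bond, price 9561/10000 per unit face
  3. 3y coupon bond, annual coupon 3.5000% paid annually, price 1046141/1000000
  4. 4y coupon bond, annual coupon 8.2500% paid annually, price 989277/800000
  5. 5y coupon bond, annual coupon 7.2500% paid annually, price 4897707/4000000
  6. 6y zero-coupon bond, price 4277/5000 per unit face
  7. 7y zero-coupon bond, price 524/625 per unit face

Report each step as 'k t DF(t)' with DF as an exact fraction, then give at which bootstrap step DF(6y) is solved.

1 1 2479/2500
2 2 9561/10000
3 3 9449/10000
4 4 9219/10000
5 5 4419/5000
6 6 4277/5000
7 7 524/625
DF(6y) is solved at step 6

step 1 [1y] zero: DF = P = 2479/2500 ≈ 0.991600
step 2 [2y] zero: DF = P = 9561/10000 ≈ 0.956100
step 3 [3y] bond c/1=7/200: DF=(1046141/1000000 − 7/200·(0.991600+0.956100))/(1+7/200) = 9449/10000 ≈ 0.944900
step 4 [4y] bond c/1=33/400: DF=(989277/800000 − 33/400·(0.991600+0.956100+0.944900))/(1+33/400) = 9219/10000 ≈ 0.921900
step 5 [5y] bond c/1=29/400: DF=(4897707/4000000 − 29/400·(0.991600+0.956100+0.944900+0.921900))/(1+29/400) = 4419/5000 ≈ 0.883800
step 6 [6y] zero: DF = P = 4277/5000 ≈ 0.855400
step 7 [7y] zero: DF = P = 524/625 ≈ 0.838400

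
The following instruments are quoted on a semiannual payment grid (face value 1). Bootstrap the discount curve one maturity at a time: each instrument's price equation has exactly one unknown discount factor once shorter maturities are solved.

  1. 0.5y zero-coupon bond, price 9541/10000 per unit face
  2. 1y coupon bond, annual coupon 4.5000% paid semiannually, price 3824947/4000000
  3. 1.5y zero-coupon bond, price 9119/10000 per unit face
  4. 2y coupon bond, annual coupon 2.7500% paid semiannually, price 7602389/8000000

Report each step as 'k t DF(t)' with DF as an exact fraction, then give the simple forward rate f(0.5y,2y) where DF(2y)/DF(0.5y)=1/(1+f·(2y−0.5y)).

1 1/2 9541/10000
2 1 4571/5000
3 3/2 9119/10000
4 2 8997/10000
f(0.5y,2y) = ((9541/10000)/(8997/10000) − 1)/(3/2) = 1088/26991 ≈ 4.0310%

step 1 [0.5y] zero: DF = P = 9541/10000 ≈ 0.954100
step 2 [1y] bond c/2=9/400: DF=(3824947/4000000 − 9/400·(0.954100))/(1+9/400) = 4571/5000 ≈ 0.914200
step 3 [1.5y] zero: DF = P = 9119/10000 ≈ 0.911900
step 4 [2y] bond c/2=11/800: DF=(7602389/8000000 − 11/800·(0.954100+0.914200+0.911900))/(1+11/800) = 8997/10000 ≈ 0.899700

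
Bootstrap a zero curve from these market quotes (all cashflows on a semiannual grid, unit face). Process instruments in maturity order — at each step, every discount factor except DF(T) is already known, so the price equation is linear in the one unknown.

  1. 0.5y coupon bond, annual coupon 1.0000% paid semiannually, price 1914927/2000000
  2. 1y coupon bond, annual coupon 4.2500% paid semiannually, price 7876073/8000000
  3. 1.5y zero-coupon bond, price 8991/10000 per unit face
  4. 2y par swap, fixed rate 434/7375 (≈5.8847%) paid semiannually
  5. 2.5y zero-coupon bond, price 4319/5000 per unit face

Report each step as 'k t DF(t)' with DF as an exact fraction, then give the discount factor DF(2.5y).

1 1/2 9527/10000
2 1 4721/5000
3 3/2 8991/10000
4 2 1783/2000
5 5/2 4319/5000
DF(2.5y) = 4319/5000 ≈ 0.863800

step 1 [0.5y] bond c/2=1/200: DF=(1914927/2000000 − 1/200·(0))/(1+1/200) = 9527/10000 ≈ 0.952700
step 2 [1y] bond c/2=17/800: DF=(7876073/8000000 − 17/800·(0.952700))/(1+17/800) = 4721/5000 ≈ 0.944200
step 3 [1.5y] zero: DF = P = 8991/10000 ≈ 0.899100
step 4 [2y] swap r/2=217/7375: DF=(1 − 217/7375·(0.952700+0.944200+0.899100))/(1+217/7375) = 1783/2000 ≈ 0.891500
step 5 [2.5y] zero: DF = P = 4319/5000 ≈ 0.863800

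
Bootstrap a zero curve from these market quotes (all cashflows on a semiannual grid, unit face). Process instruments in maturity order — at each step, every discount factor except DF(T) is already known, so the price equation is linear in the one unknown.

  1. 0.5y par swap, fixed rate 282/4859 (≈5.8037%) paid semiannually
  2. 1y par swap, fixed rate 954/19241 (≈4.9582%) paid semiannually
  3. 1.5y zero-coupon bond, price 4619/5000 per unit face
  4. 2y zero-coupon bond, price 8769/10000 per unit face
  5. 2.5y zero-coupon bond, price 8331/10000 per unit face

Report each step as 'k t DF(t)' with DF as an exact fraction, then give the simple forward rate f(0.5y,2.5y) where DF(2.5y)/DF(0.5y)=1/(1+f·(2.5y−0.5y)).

step 1 [0.5y] swap r/2=141/4859: DF=(1 − 141/4859·(0))/(1+141/4859) = 4859/5000 ≈ 0.971800
step 2 [1y] swap r/2=477/19241: DF=(1 − 477/19241·(0.971800))/(1+477/19241) = 9523/10000 ≈ 0.952300
step 3 [1.5y] zero: DF = P = 4619/5000 ≈ 0.923800
step 4 [2y] zero: DF = P = 8769/10000 ≈ 0.876900
step 5 [2.5y] zero: DF = P = 8331/10000 ≈ 0.833100

1 1/2 4859/5000
2 1 9523/10000
3 3/2 4619/5000
4 2 8769/10000
5 5/2 8331/10000
f(0.5y,2.5y) = ((4859/5000)/(8331/10000) − 1)/(2) = 1387/16662 ≈ 8.3243%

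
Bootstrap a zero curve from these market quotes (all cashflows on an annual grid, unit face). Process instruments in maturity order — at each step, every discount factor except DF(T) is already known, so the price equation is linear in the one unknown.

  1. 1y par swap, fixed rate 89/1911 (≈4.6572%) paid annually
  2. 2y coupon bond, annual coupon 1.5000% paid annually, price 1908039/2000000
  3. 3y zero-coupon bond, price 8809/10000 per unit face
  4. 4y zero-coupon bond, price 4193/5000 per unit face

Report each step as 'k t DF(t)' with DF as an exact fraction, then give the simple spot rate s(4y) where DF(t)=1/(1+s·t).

1 1 1911/2000
2 2 4629/5000
3 3 8809/10000
4 4 4193/5000
s(4y) = (1/(4193/5000) − 1)/(4) = 807/16772 ≈ 4.8116%

step 1 [1y] swap r/1=89/1911: DF=(1 − 89/1911·(0))/(1+89/1911) = 1911/2000 ≈ 0.955500
step 2 [2y] bond c/1=3/200: DF=(1908039/2000000 − 3/200·(0.955500))/(1+3/200) = 4629/5000 ≈ 0.925800
step 3 [3y] zero: DF = P = 8809/10000 ≈ 0.880900
step 4 [4y] zero: DF = P = 4193/5000 ≈ 0.838600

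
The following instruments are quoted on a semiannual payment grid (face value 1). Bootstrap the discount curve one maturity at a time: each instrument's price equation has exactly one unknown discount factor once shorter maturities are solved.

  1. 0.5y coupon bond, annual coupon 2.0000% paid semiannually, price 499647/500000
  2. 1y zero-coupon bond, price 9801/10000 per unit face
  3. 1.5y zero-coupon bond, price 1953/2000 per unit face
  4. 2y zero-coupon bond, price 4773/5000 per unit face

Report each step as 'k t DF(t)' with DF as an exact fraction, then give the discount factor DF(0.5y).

step 1 [0.5y] bond c/2=1/100: DF=(499647/500000 − 1/100·(0))/(1+1/100) = 4947/5000 ≈ 0.989400
step 2 [1y] zero: DF = P = 9801/10000 ≈ 0.980100
step 3 [1.5y] zero: DF = P = 1953/2000 ≈ 0.976500
step 4 [2y] zero: DF = P = 4773/5000 ≈ 0.954600

1 1/2 4947/5000
2 1 9801/10000
3 3/2 1953/2000
4 2 4773/5000
DF(0.5y) = 4947/5000 ≈ 0.989400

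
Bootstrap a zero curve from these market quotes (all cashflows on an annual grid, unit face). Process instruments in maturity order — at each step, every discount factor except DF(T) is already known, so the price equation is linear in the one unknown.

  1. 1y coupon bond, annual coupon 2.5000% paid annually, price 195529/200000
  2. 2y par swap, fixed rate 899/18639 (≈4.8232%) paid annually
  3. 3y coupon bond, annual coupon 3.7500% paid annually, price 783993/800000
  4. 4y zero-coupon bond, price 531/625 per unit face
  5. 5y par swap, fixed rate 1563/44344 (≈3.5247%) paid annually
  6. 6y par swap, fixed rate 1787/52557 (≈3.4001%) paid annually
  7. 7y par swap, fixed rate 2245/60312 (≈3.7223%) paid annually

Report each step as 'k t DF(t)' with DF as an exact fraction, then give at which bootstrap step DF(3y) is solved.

step 1 [1y] bond c/1=1/40: DF=(195529/200000 − 1/40·(0))/(1+1/40) = 4769/5000 ≈ 0.953800
step 2 [2y] swap r/1=899/18639: DF=(1 − 899/18639·(0.953800))/(1+899/18639) = 9101/10000 ≈ 0.910100
step 3 [3y] bond c/1=3/80: DF=(783993/800000 − 3/80·(0.953800+0.910100))/(1+3/80) = 2193/2500 ≈ 0.877200
step 4 [4y] zero: DF = P = 531/625 ≈ 0.849600
step 5 [5y] swap r/1=1563/44344: DF=(1 − 1563/44344·(0.953800+0.910100+0.877200+0.849600))/(1+1563/44344) = 8437/10000 ≈ 0.843700
step 6 [6y] swap r/1=1787/52557: DF=(1 − 1787/52557·(0.953800+0.910100+0.877200+0.849600+0.843700))/(1+1787/52557) = 8213/10000 ≈ 0.821300
step 7 [7y] swap r/1=2245/60312: DF=(1 − 2245/60312·(0.953800+0.910100+0.877200+0.849600+0.843700+0.821300))/(1+2245/60312) = 1551/2000 ≈ 0.775500

1 1 4769/5000
2 2 9101/10000
3 3 2193/2500
4 4 531/625
5 5 8437/10000
6 6 8213/10000
7 7 1551/2000
DF(3y) is solved at step 3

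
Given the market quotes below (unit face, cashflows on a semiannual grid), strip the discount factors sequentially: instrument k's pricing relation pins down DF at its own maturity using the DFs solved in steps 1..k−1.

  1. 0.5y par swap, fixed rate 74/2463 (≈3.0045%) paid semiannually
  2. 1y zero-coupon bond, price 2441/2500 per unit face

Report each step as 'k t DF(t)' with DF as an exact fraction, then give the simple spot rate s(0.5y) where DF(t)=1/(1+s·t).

step 1 [0.5y] swap r/2=37/2463: DF=(1 − 37/2463·(0))/(1+37/2463) = 2463/2500 ≈ 0.985200
step 2 [1y] zero: DF = P = 2441/2500 ≈ 0.976400

1 1/2 2463/2500
2 1 2441/2500
s(0.5y) = (1/(2463/2500) − 1)/(1/2) = 74/2463 ≈ 3.0045%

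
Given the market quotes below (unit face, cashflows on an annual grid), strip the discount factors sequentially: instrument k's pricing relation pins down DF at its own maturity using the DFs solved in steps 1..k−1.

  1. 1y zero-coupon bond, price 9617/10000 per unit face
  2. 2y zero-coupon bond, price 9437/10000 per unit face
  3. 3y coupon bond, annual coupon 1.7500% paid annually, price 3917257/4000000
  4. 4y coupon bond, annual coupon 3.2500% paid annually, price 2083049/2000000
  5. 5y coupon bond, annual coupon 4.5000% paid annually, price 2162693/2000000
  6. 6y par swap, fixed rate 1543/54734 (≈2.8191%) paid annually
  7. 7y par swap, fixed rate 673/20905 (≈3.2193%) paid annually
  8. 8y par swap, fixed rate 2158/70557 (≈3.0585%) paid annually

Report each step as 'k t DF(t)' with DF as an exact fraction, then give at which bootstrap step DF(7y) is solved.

step 1 [1y] zero: DF = P = 9617/10000 ≈ 0.961700
step 2 [2y] zero: DF = P = 9437/10000 ≈ 0.943700
step 3 [3y] bond c/1=7/400: DF=(3917257/4000000 − 7/400·(0.961700+0.943700))/(1+7/400) = 9297/10000 ≈ 0.929700
step 4 [4y] bond c/1=13/400: DF=(2083049/2000000 − 13/400·(0.961700+0.943700+0.929700))/(1+13/400) = 1839/2000 ≈ 0.919500
step 5 [5y] bond c/1=9/200: DF=(2162693/2000000 − 9/200·(0.961700+0.943700+0.929700+0.919500))/(1+9/200) = 8731/10000 ≈ 0.873100
step 6 [6y] swap r/1=1543/54734: DF=(1 − 1543/54734·(0.961700+0.943700+0.929700+0.919500+0.873100))/(1+1543/54734) = 8457/10000 ≈ 0.845700
step 7 [7y] swap r/1=673/20905: DF=(1 − 673/20905·(0.961700+0.943700+0.929700+0.919500+0.873100+0.845700))/(1+673/20905) = 7981/10000 ≈ 0.798100
step 8 [8y] swap r/1=2158/70557: DF=(1 − 2158/70557·(0.961700+0.943700+0.929700+0.919500+0.873100+0.845700+0.798100))/(1+2158/70557) = 3921/5000 ≈ 0.784200

1 1 9617/10000
2 2 9437/10000
3 3 9297/10000
4 4 1839/2000
5 5 8731/10000
6 6 8457/10000
7 7 7981/10000
8 8 3921/5000
DF(7y) is solved at step 7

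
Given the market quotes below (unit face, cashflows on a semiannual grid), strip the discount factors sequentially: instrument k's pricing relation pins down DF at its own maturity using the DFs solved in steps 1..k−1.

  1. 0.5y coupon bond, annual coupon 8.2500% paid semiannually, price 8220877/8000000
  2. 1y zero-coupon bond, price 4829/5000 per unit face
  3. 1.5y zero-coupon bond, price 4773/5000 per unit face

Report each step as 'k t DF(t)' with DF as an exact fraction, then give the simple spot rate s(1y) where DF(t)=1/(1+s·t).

1 1/2 9869/10000
2 1 4829/5000
3 3/2 4773/5000
s(1y) = (1/(4829/5000) − 1)/(1) = 171/4829 ≈ 3.5411%

step 1 [0.5y] bond c/2=33/800: DF=(8220877/8000000 − 33/800·(0))/(1+33/800) = 9869/10000 ≈ 0.986900
step 2 [1y] zero: DF = P = 4829/5000 ≈ 0.965800
step 3 [1.5y] zero: DF = P = 4773/5000 ≈ 0.954600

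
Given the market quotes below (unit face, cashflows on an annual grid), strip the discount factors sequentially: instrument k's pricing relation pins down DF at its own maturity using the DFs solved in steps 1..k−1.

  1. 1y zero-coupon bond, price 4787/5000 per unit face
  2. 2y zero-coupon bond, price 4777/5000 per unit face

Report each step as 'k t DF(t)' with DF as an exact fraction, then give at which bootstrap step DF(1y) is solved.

step 1 [1y] zero: DF = P = 4787/5000 ≈ 0.957400
step 2 [2y] zero: DF = P = 4777/5000 ≈ 0.955400

1 1 4787/5000
2 2 4777/5000
DF(1y) is solved at step 1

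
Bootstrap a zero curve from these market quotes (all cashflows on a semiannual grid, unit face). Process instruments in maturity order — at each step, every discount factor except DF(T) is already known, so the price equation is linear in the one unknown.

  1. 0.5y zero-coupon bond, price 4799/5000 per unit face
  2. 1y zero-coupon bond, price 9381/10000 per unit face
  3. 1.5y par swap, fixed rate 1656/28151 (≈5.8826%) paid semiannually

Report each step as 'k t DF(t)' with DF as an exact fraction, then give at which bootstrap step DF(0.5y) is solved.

step 1 [0.5y] zero: DF = P = 4799/5000 ≈ 0.959800
step 2 [1y] zero: DF = P = 9381/10000 ≈ 0.938100
step 3 [1.5y] swap r/2=828/28151: DF=(1 − 828/28151·(0.959800+0.938100))/(1+828/28151) = 2293/2500 ≈ 0.917200

1 1/2 4799/5000
2 1 9381/10000
3 3/2 2293/2500
DF(0.5y) is solved at step 1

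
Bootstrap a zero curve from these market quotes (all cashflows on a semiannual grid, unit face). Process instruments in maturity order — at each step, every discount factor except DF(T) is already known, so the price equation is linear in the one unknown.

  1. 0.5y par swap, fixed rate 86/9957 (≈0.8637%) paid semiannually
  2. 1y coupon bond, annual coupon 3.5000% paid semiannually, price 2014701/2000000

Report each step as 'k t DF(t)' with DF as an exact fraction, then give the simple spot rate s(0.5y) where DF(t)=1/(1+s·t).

step 1 [0.5y] swap r/2=43/9957: DF=(1 − 43/9957·(0))/(1+43/9957) = 9957/10000 ≈ 0.995700
step 2 [1y] bond c/2=7/400: DF=(2014701/2000000 − 7/400·(0.995700))/(1+7/400) = 9729/10000 ≈ 0.972900

1 1/2 9957/10000
2 1 9729/10000
s(0.5y) = (1/(9957/10000) − 1)/(1/2) = 86/9957 ≈ 0.8637%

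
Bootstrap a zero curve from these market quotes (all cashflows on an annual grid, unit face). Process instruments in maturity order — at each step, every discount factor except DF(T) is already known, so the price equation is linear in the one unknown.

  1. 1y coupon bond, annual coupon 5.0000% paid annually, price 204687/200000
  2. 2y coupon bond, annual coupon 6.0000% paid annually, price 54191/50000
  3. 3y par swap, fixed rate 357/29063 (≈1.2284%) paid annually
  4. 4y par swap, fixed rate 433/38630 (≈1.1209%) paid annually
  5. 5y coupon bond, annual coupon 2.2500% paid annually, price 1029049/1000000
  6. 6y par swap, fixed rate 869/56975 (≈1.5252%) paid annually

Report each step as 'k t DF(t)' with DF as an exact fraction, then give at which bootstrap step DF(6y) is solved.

1 1 9747/10000
2 2 9673/10000
3 3 9643/10000
4 4 9567/10000
5 5 4607/5000
6 6 9131/10000
DF(6y) is solved at step 6

step 1 [1y] bond c/1=1/20: DF=(204687/200000 − 1/20·(0))/(1+1/20) = 9747/10000 ≈ 0.974700
step 2 [2y] bond c/1=3/50: DF=(54191/50000 − 3/50·(0.974700))/(1+3/50) = 9673/10000 ≈ 0.967300
step 3 [3y] swap r/1=357/29063: DF=(1 − 357/29063·(0.974700+0.967300))/(1+357/29063) = 9643/10000 ≈ 0.964300
step 4 [4y] swap r/1=433/38630: DF=(1 − 433/38630·(0.974700+0.967300+0.964300))/(1+433/38630) = 9567/10000 ≈ 0.956700
step 5 [5y] bond c/1=9/400: DF=(1029049/1000000 − 9/400·(0.974700+0.967300+0.964300+0.956700))/(1+9/400) = 4607/5000 ≈ 0.921400
step 6 [6y] swap r/1=869/56975: DF=(1 − 869/56975·(0.974700+0.967300+0.964300+0.956700+0.921400))/(1+869/56975) = 9131/10000 ≈ 0.913100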